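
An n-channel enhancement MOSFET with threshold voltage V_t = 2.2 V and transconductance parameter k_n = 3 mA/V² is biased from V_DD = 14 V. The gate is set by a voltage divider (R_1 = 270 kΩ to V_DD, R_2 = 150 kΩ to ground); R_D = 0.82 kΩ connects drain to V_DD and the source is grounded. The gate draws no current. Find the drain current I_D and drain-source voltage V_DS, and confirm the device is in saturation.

I_D ≈ 12 mA, V_DS ≈ 4.4 V

V_G = V_DD·R_2/(R_1+R_2) = 14×150/420 = 5 V. With the source grounded, V_GS = V_G = 5 V.
Assume saturation: I_D = (k_n/2)(V_GS − V_t)² = (3/2)×(5 − 2.2)² = 1.5×2.8² = 11.8 mA.
V_DS = V_DD − I_D·R_D = 14 − 11.8×0.82 = 4.36 V.
Saturation requires V_DS ≥ V_GS − V_t = 2.8 V; 4.36 ≥ 2.8 ✓.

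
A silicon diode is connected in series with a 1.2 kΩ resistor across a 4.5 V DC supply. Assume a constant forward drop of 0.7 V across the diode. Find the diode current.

I ≈ 3.2 mA

KVL around the loop: 4.5 = V_D + I·R = 0.7 + I × 1.2 kΩ.
So I = (4.5 − 0.7) / 1.2 kΩ = 3.8 / 1.2 = 3.17 mA.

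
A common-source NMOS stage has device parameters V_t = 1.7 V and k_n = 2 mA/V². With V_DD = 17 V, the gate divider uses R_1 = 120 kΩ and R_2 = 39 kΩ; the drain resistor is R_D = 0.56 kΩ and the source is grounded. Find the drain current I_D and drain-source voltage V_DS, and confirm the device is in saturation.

V_G = V_DD·R_2/(R_1+R_2) = 17×39/159 = 4.17 V. With the source grounded, V_GS = V_G = 4.17 V.
Assume saturation: I_D = (k_n/2)(V_GS − V_t)² = (2/2)×(4.17 − 1.7)² = 1×2.47² = 6.1 mA.
V_DS = V_DD − I_D·R_D = 17 − 6.1×0.56 = 13.6 V.
Saturation requires V_DS ≥ V_GS − V_t = 2.47 V; 13.6 ≥ 2.47 ✓.

I_D ≈ 6.1 mA, V_DS ≈ 14 V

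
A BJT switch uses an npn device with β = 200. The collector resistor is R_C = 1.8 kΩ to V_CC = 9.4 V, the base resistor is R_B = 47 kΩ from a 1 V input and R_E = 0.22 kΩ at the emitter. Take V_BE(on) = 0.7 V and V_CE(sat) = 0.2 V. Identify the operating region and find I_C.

active; I_C ≈ 0.66 mA

Assume active. Base-emitter loop: I_B = (V_BB − V_BE)/(R_B + (β+1)R_E) = (1 − 0.7)/(47 + 201×0.22) = 0.00329 mA.
I_C = β·I_B = 200×0.00329 = 0.658 mA.
V_CE = V_CC − I_C·R_C − I_E·R_E = 9.4 − 0.658×1.8 − 0.661×0.22 = 8.07 V > V_CE(sat), so the active-region assumption holds.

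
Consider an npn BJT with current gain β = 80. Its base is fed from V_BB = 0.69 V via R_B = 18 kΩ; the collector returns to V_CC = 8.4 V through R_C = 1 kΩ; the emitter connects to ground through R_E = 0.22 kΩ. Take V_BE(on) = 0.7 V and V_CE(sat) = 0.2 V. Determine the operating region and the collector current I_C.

V_BB = 0.69 V ≤ V_BE(on) = 0.7 V, so the base-emitter junction is not forward biased.
The transistor is in cutoff: I_B = I_C = 0.

cutoff; I_C ≈ 0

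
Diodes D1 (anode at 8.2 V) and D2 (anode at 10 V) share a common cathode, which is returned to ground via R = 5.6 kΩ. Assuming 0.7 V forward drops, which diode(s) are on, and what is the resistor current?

Assume both conduct. Then node N would need to be at both 8.2−0.7 = 7.5 V and 10−0.7 = 9.3 V, which is impossible.
Assume only D2 conducts: V_N = 10 − 0.7 = 9.3 V, so I_R = 9.3/5.6 = 1.66 mA.
Check D1: its anode-to-cathode voltage is 8.2 − 9.3 = -1.1 V < 0.7 V, so it is off. The assumption is consistent.

Only D2 conducts; I_R ≈ 1.7 mA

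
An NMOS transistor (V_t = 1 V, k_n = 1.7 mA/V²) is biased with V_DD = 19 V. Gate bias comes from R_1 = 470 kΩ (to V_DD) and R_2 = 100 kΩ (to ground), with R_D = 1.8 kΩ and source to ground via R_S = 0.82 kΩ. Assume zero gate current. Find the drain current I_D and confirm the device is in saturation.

I_D ≈ 1.3 mA

V_G = V_DD·R_2/(R_1+R_2) = 19×100/570 = 3.33 V.
Assume saturation: I_D = (k_n/2)(V_GS − V_t)² with V_GS = V_G − I_D·R_S = 3.33 − 0.82·I_D.
Substituting gives 0.572·I_D² − 4.25·I_D + 4.63 = 0, with roots I_D = 1.32 or 6.12 mA.
The root I_D = 6.12 mA gives V_GS = -1.68 V ≤ V_t, so take I_D = 1.32 mA.
Then V_GS = 2.25 V and V_DS = V_DD − I_D(R_D+R_S) = 19 − 1.32×2.62 = 15.5 V.
Saturation requires V_DS ≥ V_GS − V_t = 1.25 V; 15.5 ≥ 1.25 ✓.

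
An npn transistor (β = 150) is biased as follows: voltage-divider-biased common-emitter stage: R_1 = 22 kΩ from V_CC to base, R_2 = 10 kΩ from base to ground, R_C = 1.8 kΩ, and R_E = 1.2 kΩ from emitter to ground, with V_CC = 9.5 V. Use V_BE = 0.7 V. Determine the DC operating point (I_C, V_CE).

I_C ≈ 1.8 mA, V_CE ≈ 4.1 V

Thevenize the base divider: V_Th = V_CC·R_2/(R_1+R_2) = 9.5×10/32 = 2.97 V, R_Th = R_1‖R_2 = 6.88 kΩ.
Base-emitter loop: V_Th = I_B·R_Th + V_BE + (β+1)I_B·R_E, so I_B = (2.97 − 0.7) / (6.88 + 151×1.2) = 0.0121 mA.
I_C = β·I_B = 150×0.0121 = 1.81 mA, and I_E = (β+1)I_B = 1.82 mA.
V_CE = V_CC − I_C·R_C − I_E·R_E = 9.5 − 1.81×1.8 − 1.82×1.2 = 4.06 V.
V_CE = 4.06 V > 0.2 V confirms active-region operation.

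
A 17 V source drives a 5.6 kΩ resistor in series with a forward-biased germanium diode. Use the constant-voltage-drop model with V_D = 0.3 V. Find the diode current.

I ≈ 3 mA

KVL around the loop: 17 = V_D + I·R = 0.3 + I × 5.6 kΩ.
So I = (17 − 0.3) / 5.6 kΩ = 16.7 / 5.6 = 2.98 mA.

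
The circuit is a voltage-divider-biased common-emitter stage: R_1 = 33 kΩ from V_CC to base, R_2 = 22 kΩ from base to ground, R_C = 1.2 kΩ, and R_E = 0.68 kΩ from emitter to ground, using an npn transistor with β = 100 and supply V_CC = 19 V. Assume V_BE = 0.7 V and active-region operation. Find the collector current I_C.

I_C ≈ 8.4 mA

Thevenize the base divider: V_Th = V_CC·R_2/(R_1+R_2) = 19×22/55 = 7.6 V, R_Th = R_1‖R_2 = 13.2 kΩ.
Base-emitter loop: V_Th = I_B·R_Th + V_BE + (β+1)I_B·R_E, so I_B = (7.6 − 0.7) / (13.2 + 101×0.68) = 0.0843 mA.
I_C = β·I_B = 100×0.0843 = 8.43 mA, and I_E = (β+1)I_B = 8.51 mA.
V_CE = V_CC − I_C·R_C − I_E·R_E = 19 − 8.43×1.2 − 8.51×0.68 = 3.1 V.
V_CE = 3.1 V > 0.2 V confirms active-region operation.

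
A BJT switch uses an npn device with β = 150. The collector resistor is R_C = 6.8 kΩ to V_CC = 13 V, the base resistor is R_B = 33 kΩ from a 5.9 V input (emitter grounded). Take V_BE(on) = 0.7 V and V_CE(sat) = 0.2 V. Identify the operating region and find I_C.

saturation; I_C ≈ 1.9 mA

Assume active: I_B = (5.9 − 0.7)/33 = 0.158 mA, giving I_C = β·I_B = 23.6 mA.
But then V_CE = 13 − 23.6×6.8 = -148 V < V_CE(sat) = 0.2 V — impossible in the active region.
So the transistor is saturated. With V_CE = 0.2 V, I_C = (V_CC − 0.2)/R_C = 12.8/6.8 = 1.88 mA.
Check: β·I_B = 23.6 mA > I_C = 1.88 mA, confirming saturation.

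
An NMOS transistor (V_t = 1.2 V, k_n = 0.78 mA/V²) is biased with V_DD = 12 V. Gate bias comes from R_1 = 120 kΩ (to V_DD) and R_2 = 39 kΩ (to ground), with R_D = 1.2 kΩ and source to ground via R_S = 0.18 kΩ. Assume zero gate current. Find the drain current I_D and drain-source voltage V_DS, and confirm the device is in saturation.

V_G = V_DD·R_2/(R_1+R_2) = 12×39/159 = 2.94 V.
Assume saturation: I_D = (k_n/2)(V_GS − V_t)² with V_GS = V_G − I_D·R_S = 2.94 − 0.18·I_D.
Substituting gives 0.0126·I_D² − 1.24·I_D + 1.19 = 0, with roots I_D = 0.962 or 97.5 mA.
The root I_D = 97.5 mA gives V_GS = -14.6 V ≤ V_t, so take I_D = 0.962 mA.
Then V_GS = 2.77 V and V_DS = V_DD − I_D(R_D+R_S) = 12 − 0.962×1.38 = 10.7 V.
Saturation requires V_DS ≥ V_GS − V_t = 1.57 V; 10.7 ≥ 1.57 ✓.

I_D ≈ 0.96 mA, V_DS ≈ 11 V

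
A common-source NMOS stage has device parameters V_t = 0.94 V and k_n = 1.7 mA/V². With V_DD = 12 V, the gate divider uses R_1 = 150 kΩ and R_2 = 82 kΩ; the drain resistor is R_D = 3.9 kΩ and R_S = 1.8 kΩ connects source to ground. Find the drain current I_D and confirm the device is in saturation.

I_D ≈ 1.2 mA

V_G = V_DD·R_2/(R_1+R_2) = 12×82/232 = 4.24 V.
Assume saturation: I_D = (k_n/2)(V_GS − V_t)² with V_GS = V_G − I_D·R_S = 4.24 − 1.8·I_D.
Substituting gives 2.75·I_D² − 11.1·I_D + 9.26 = 0, with roots I_D = 1.18 or 2.85 mA.
The root I_D = 2.85 mA gives V_GS = -0.892 V ≤ V_t, so take I_D = 1.18 mA.
Then V_GS = 2.12 V and V_DS = V_DD − I_D(R_D+R_S) = 12 − 1.18×5.7 = 5.28 V.
Saturation requires V_DS ≥ V_GS − V_t = 1.18 V; 5.28 ≥ 1.18 ✓.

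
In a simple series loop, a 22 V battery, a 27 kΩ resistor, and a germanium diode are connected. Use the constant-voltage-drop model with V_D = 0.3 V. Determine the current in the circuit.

KVL around the loop: 22 = V_D + I·R = 0.3 + I × 27 kΩ.
So I = (22 − 0.3) / 27 kΩ = 21.7 / 27 = 0.804 mA.

I ≈ 0.8 mA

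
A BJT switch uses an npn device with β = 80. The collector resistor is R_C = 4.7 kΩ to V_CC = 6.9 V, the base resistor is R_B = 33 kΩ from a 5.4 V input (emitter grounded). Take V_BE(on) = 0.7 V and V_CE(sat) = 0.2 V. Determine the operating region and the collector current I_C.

saturation; I_C ≈ 1.4 mA

Assume active: I_B = (5.4 − 0.7)/33 = 0.142 mA, giving I_C = β·I_B = 11.4 mA.
But then V_CE = 6.9 − 11.4×4.7 = -46.7 V < V_CE(sat) = 0.2 V — impossible in the active region.
So the transistor is saturated. With V_CE = 0.2 V, I_C = (V_CC − 0.2)/R_C = 6.7/4.7 = 1.43 mA.
Check: β·I_B = 11.4 mA > I_C = 1.43 mA, confirming saturation.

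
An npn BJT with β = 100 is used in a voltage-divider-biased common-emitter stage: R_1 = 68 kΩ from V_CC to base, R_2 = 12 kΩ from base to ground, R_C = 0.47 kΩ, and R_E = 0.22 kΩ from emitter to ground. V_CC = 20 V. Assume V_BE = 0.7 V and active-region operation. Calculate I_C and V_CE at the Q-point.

Thevenize the base divider: V_Th = V_CC·R_2/(R_1+R_2) = 20×12/80 = 3 V, R_Th = R_1‖R_2 = 10.2 kΩ.
Base-emitter loop: V_Th = I_B·R_Th + V_BE + (β+1)I_B·R_E, so I_B = (3 − 0.7) / (10.2 + 101×0.22) = 0.0709 mA.
I_C = β·I_B = 100×0.0709 = 7.09 mA, and I_E = (β+1)I_B = 7.17 mA.
V_CE = V_CC − I_C·R_C − I_E·R_E = 20 − 7.09×0.47 − 7.17×0.22 = 15.1 V.
V_CE = 15.1 V > 0.2 V confirms active-region operation.

I_C ≈ 7.1 mA, V_CE ≈ 15 V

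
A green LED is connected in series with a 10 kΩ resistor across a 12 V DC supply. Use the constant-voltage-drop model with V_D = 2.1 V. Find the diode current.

I ≈ 0.99 mA

KVL around the loop: 12 = V_D + I·R = 2.1 + I × 10 kΩ.
So I = (12 − 2.1) / 10 kΩ = 9.9 / 10 = 0.99 mA.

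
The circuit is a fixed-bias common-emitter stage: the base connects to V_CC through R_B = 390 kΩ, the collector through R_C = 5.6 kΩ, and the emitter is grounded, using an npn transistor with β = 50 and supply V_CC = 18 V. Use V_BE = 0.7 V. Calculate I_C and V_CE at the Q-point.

Base loop: V_CC = I_B·R_B + V_BE, so I_B = (18 − 0.7)/390 kΩ = 0.0444 mA.
In the active region I_C = β·I_B = 50 × 0.0444 = 2.22 mA.
Collector loop: V_CE = V_CC − I_C·R_C = 18 − 2.22×5.6 = 5.58 V.
Since V_CE = 5.58 V > V_CE(sat) ≈ 0.2 V, the transistor is in the active region as assumed.

I_C ≈ 2.2 mA, V_CE ≈ 5.6 V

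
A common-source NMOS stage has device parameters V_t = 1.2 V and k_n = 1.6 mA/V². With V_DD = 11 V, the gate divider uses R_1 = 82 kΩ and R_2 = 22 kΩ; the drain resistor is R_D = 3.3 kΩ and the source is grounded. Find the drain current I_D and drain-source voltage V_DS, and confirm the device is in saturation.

I_D ≈ 1 mA, V_DS ≈ 7.6 V

V_G = V_DD·R_2/(R_1+R_2) = 11×22/104 = 2.33 V. With the source grounded, V_GS = V_G = 2.33 V.
Assume saturation: I_D = (k_n/2)(V_GS − V_t)² = (1.6/2)×(2.33 − 1.2)² = 0.8×1.13² = 1.02 mA.
V_DS = V_DD − I_D·R_D = 11 − 1.02×3.3 = 7.65 V.
Saturation requires V_DS ≥ V_GS − V_t = 1.13 V; 7.65 ≥ 1.13 ✓.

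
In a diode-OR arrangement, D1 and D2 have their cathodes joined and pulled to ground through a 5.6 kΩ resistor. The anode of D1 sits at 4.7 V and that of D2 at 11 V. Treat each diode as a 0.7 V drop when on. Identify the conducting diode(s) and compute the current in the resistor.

Only D2 conducts; I_R ≈ 1.8 mA

Assume both conduct. Then node N would need to be at both 4.7−0.7 = 4 V and 11−0.7 = 10.3 V, which is impossible.
Assume only D2 conducts: V_N = 11 − 0.7 = 10.3 V, so I_R = 10.3/5.6 = 1.84 mA.
Check D1: its anode-to-cathode voltage is 4.7 − 10.3 = -5.6 V < 0.7 V, so it is off. The assumption is consistent.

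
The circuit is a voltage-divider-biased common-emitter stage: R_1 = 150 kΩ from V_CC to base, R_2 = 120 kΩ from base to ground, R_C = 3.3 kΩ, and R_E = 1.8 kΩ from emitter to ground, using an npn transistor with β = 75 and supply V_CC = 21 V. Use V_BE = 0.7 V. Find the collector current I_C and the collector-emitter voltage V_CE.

I_C ≈ 3.2 mA, V_CE ≈ 4.7 V

Thevenize the base divider: V_Th = V_CC·R_2/(R_1+R_2) = 21×120/270 = 9.33 V, R_Th = R_1‖R_2 = 66.7 kΩ.
Base-emitter loop: V_Th = I_B·R_Th + V_BE + (β+1)I_B·R_E, so I_B = (9.33 − 0.7) / (66.7 + 76×1.8) = 0.0424 mA.
I_C = β·I_B = 75×0.0424 = 3.18 mA, and I_E = (β+1)I_B = 3.22 mA.
V_CE = V_CC − I_C·R_C − I_E·R_E = 21 − 3.18×3.3 − 3.22×1.8 = 4.69 V.
V_CE = 4.69 V > 0.2 V confirms active-region operation.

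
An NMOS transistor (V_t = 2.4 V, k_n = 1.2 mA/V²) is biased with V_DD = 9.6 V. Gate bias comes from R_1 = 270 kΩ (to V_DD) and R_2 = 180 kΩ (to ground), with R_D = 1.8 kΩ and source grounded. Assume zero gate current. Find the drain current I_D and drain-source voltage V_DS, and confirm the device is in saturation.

I_D ≈ 1.2 mA, V_DS ≈ 7.4 V

V_G = V_DD·R_2/(R_1+R_2) = 9.6×180/450 = 3.84 V. With the source grounded, V_GS = V_G = 3.84 V.
Assume saturation: I_D = (k_n/2)(V_GS − V_t)² = (1.2/2)×(3.84 − 2.4)² = 0.6×1.44² = 1.24 mA.
V_DS = V_DD − I_D·R_D = 9.6 − 1.24×1.8 = 7.36 V.
Saturation requires V_DS ≥ V_GS − V_t = 1.44 V; 7.36 ≥ 1.44 ✓.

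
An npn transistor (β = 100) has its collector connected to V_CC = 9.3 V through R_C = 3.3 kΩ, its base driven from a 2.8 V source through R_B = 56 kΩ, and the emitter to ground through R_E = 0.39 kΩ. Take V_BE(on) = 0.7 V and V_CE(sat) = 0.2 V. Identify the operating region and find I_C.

active; I_C ≈ 2.2 mA

Assume active. Base-emitter loop: I_B = (V_BB − V_BE)/(R_B + (β+1)R_E) = (2.8 − 0.7)/(56 + 101×0.39) = 0.022 mA.
I_C = β·I_B = 100×0.022 = 2.2 mA.
V_CE = V_CC − I_C·R_C − I_E·R_E = 9.3 − 2.2×3.3 − 2.22×0.39 = 1.17 V > V_CE(sat), so the active-region assumption holds.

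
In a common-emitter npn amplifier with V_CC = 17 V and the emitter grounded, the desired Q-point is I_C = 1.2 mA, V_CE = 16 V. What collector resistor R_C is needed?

Collector loop: V_CC = I_C·R_C + V_CE.
R_C = (V_CC − V_CE)/I_C = (17 − 16)/1.2 = 0.833 kΩ.

R_C ≈ 0.83 kΩ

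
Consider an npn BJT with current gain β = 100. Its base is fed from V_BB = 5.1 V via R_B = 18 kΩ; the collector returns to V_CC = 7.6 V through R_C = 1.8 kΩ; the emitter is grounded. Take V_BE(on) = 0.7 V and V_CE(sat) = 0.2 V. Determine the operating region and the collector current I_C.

Assume active: I_B = (5.1 − 0.7)/18 = 0.244 mA, giving I_C = β·I_B = 24.4 mA.
But then V_CE = 7.6 − 24.4×1.8 = -36.4 V < V_CE(sat) = 0.2 V — impossible in the active region.
So the transistor is saturated. With V_CE = 0.2 V, I_C = (V_CC − 0.2)/R_C = 7.4/1.8 = 4.11 mA.
Check: β·I_B = 24.4 mA > I_C = 4.11 mA, confirming saturation.

saturation; I_C ≈ 4.1 mA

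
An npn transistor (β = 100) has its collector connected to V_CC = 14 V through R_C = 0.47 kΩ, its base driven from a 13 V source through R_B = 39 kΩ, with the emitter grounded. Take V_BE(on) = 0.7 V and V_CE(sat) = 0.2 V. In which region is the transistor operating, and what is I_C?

Assume active: I_B = (13 − 0.7)/39 = 0.315 mA, giving I_C = β·I_B = 31.5 mA.
But then V_CE = 14 − 31.5×0.47 = -0.823 V < V_CE(sat) = 0.2 V — impossible in the active region.
So the transistor is saturated. With V_CE = 0.2 V, I_C = (V_CC − 0.2)/R_C = 13.8/0.47 = 29.4 mA.
Check: β·I_B = 31.5 mA > I_C = 29.4 mA, confirming saturation.

saturation; I_C ≈ 29 mA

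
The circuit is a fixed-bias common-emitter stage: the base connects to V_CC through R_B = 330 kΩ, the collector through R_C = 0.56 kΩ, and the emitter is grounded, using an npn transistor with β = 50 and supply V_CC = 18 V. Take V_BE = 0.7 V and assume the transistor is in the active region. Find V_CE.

Base loop: V_CC = I_B·R_B + V_BE, so I_B = (18 − 0.7)/330 kΩ = 0.0524 mA.
In the active region I_C = β·I_B = 50 × 0.0524 = 2.62 mA.
Collector loop: V_CE = V_CC − I_C·R_C = 18 − 2.62×0.56 = 16.5 V.
Since V_CE = 16.5 V > V_CE(sat) ≈ 0.2 V, the transistor is in the active region as assumed.

V_CE ≈ 17 V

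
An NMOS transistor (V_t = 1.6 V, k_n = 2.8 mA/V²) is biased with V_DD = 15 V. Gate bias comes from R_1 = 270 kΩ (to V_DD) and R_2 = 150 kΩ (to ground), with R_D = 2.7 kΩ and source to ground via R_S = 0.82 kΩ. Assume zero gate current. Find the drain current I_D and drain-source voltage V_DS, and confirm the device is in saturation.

V_G = V_DD·R_2/(R_1+R_2) = 15×150/420 = 5.36 V.
Assume saturation: I_D = (k_n/2)(V_GS − V_t)² with V_GS = V_G − I_D·R_S = 5.36 − 0.82·I_D.
Substituting gives 0.941·I_D² − 9.63·I_D + 19.8 = 0, with roots I_D = 2.84 or 7.38 mA.
The root I_D = 7.38 mA gives V_GS = -0.696 V ≤ V_t, so take I_D = 2.84 mA.
Then V_GS = 3.03 V and V_DS = V_DD − I_D(R_D+R_S) = 15 − 2.84×3.52 = 4.99 V.
Saturation requires V_DS ≥ V_GS − V_t = 1.43 V; 4.99 ≥ 1.43 ✓.

I_D ≈ 2.8 mA, V_DS ≈ 5 V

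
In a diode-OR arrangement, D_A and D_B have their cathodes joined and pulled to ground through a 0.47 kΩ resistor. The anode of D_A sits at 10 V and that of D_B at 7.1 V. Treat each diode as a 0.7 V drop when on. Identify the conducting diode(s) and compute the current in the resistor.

Assume both conduct. Then node N would need to be at both 10−0.7 = 9.3 V and 7.1−0.7 = 6.4 V, which is impossible.
Assume only D_A conducts: V_N = 10 − 0.7 = 9.3 V, so I_R = 9.3/0.47 = 19.8 mA.
Check D_B: its anode-to-cathode voltage is 7.1 − 9.3 = -2.2 V < 0.7 V, so it is off. The assumption is consistent.

Only D_A conducts; I_R ≈ 20 mA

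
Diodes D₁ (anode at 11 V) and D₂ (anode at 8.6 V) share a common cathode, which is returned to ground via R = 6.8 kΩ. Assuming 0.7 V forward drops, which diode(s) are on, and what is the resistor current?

Assume both conduct. Then node N would need to be at both 11−0.7 = 10.3 V and 8.6−0.7 = 7.9 V, which is impossible.
Assume only D₁ conducts: V_N = 11 − 0.7 = 10.3 V, so I_R = 10.3/6.8 = 1.51 mA.
Check D₂: its anode-to-cathode voltage is 8.6 − 10.3 = -1.7 V < 0.7 V, so it is off. The assumption is consistent.

Only D₁ conducts; I_R ≈ 1.5 mA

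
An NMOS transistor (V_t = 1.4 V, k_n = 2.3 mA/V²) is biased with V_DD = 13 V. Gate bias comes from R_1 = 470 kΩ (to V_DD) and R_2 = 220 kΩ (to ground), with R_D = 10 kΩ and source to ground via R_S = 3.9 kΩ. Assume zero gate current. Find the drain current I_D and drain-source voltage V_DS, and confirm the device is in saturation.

V_G = V_DD·R_2/(R_1+R_2) = 13×220/690 = 4.14 V.
Assume saturation: I_D = (k_n/2)(V_GS − V_t)² with V_GS = V_G − I_D·R_S = 4.14 − 3.9·I_D.
Substituting gives 17.5·I_D² − 25.6·I_D + 8.66 = 0, with roots I_D = 0.53 or 0.935 mA.
The root I_D = 0.935 mA gives V_GS = 0.498 V ≤ V_t, so take I_D = 0.53 mA.
Then V_GS = 2.08 V and V_DS = V_DD − I_D(R_D+R_S) = 13 − 0.53×13.9 = 5.64 V.
Saturation requires V_DS ≥ V_GS − V_t = 0.679 V; 5.64 ≥ 0.679 ✓.

I_D ≈ 0.53 mA, V_DS ≈ 5.6 V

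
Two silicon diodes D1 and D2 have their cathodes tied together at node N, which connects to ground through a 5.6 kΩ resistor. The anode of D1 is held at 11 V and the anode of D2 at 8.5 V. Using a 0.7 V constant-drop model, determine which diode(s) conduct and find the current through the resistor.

Assume both conduct. Then node N would need to be at both 11−0.7 = 10.3 V and 8.5−0.7 = 7.8 V, which is impossible.
Assume only D1 conducts: V_N = 11 − 0.7 = 10.3 V, so I_R = 10.3/5.6 = 1.84 mA.
Check D2: its anode-to-cathode voltage is 8.5 − 10.3 = -1.8 V < 0.7 V, so it is off. The assumption is consistent.

Only D1 conducts; I_R ≈ 1.8 mA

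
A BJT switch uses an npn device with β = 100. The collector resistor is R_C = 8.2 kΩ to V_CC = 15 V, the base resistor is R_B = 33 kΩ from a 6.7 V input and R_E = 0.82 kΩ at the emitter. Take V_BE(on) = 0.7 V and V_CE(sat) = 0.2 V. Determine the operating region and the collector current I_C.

saturation; I_C ≈ 1.6 mA

Assume active: I_B = (6.7 − 0.7)/(33 + 101×0.82) = 0.0518 mA, I_C = β·I_B = 5.18 mA.
Then V_CE = 15 − 5.18×8.2 − 5.23×0.82 = -31.8 V < 0.2 V — the active assumption fails.
Re-solve with V_CE = 0.2 V. KCL at the emitter: V_E/R_E = (V_BB−0.7−V_E)/R_B + (V_CC−0.2−V_E)/R_C, giving V_E = 1.45 V.
I_C = (V_CC − 0.2 − V_E)/R_C = (14.8 − 1.45)/8.2 = 1.63 mA.
Check: I_B = (6 − 1.45)/33 = 0.138 mA, and β·I_B = 13.8 mA > I_C, confirming saturation.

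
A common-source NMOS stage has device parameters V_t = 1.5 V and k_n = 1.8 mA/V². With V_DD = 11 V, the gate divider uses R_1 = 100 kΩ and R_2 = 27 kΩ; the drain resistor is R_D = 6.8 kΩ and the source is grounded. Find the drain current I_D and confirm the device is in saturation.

I_D ≈ 0.63 mA

V_G = V_DD·R_2/(R_1+R_2) = 11×27/127 = 2.34 V. With the source grounded, V_GS = V_G = 2.34 V.
Assume saturation: I_D = (k_n/2)(V_GS − V_t)² = (1.8/2)×(2.34 − 1.5)² = 0.9×0.839² = 0.633 mA.
V_DS = V_DD − I_D·R_D = 11 − 0.633×6.8 = 6.7 V.
Saturation requires V_DS ≥ V_GS − V_t = 0.839 V; 6.7 ≥ 0.839 ✓.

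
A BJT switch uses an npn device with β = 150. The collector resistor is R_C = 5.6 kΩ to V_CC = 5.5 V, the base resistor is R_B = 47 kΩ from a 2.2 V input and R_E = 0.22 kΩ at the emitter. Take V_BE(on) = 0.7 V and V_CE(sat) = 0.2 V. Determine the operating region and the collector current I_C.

Assume active: I_B = (2.2 − 0.7)/(47 + 151×0.22) = 0.0187 mA, I_C = β·I_B = 2.8 mA.
Then V_CE = 5.5 − 2.8×5.6 − 2.82×0.22 = -10.8 V < 0.2 V — the active assumption fails.
Re-solve with V_CE = 0.2 V. KCL at the emitter: V_E/R_E = (V_BB−0.7−V_E)/R_B + (V_CC−0.2−V_E)/R_C, giving V_E = 0.206 V.
I_C = (V_CC − 0.2 − V_E)/R_C = (5.3 − 0.206)/5.6 = 0.91 mA.
Check: I_B = (1.5 − 0.206)/47 = 0.0275 mA, and β·I_B = 4.13 mA > I_C, confirming saturation.

saturation; I_C ≈ 0.91 mA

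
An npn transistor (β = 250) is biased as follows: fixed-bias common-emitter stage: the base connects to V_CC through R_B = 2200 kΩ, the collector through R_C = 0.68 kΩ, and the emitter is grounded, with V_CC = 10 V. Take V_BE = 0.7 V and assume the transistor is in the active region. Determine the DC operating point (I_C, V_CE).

I_C ≈ 1.1 mA, V_CE ≈ 9.3 V

Base loop: V_CC = I_B·R_B + V_BE, so I_B = (10 − 0.7)/2200 kΩ = 0.00423 mA.
In the active region I_C = β·I_B = 250 × 0.00423 = 1.06 mA.
Collector loop: V_CE = V_CC − I_C·R_C = 10 − 1.06×0.68 = 9.28 V.
Since V_CE = 9.28 V > V_CE(sat) ≈ 0.2 V, the transistor is in the active region as assumed.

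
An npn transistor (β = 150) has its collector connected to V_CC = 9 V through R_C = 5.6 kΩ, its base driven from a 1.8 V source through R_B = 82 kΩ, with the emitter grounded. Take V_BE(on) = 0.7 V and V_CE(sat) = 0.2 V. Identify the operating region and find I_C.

Assume active: I_B = (1.8 − 0.7)/82 = 0.0134 mA, giving I_C = β·I_B = 2.01 mA.
But then V_CE = 9 − 2.01×5.6 = -2.27 V < V_CE(sat) = 0.2 V — impossible in the active region.
So the transistor is saturated. With V_CE = 0.2 V, I_C = (V_CC − 0.2)/R_C = 8.8/5.6 = 1.57 mA.
Check: β·I_B = 2.01 mA > I_C = 1.57 mA, confirming saturation.

saturation; I_C ≈ 1.6 mA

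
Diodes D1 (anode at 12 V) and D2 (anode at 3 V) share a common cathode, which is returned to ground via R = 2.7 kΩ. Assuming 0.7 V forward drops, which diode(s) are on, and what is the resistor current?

Only D1 conducts; I_R ≈ 4.2 mA

Assume both conduct. Then node N would need to be at both 12−0.7 = 11.3 V and 3−0.7 = 2.3 V, which is impossible.
Assume only D1 conducts: V_N = 12 − 0.7 = 11.3 V, so I_R = 11.3/2.7 = 4.19 mA.
Check D2: its anode-to-cathode voltage is 3 − 11.3 = -8.3 V < 0.7 V, so it is off. The assumption is consistent.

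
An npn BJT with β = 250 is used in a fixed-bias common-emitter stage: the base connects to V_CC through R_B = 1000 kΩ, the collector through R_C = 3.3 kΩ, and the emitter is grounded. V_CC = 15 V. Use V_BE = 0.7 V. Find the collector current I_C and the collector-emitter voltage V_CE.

I_C ≈ 3.6 mA, V_CE ≈ 3.2 V

Base loop: V_CC = I_B·R_B + V_BE, so I_B = (15 − 0.7)/1000 kΩ = 0.0143 mA.
In the active region I_C = β·I_B = 250 × 0.0143 = 3.58 mA.
Collector loop: V_CE = V_CC − I_C·R_C = 15 − 3.58×3.3 = 3.2 V.
Since V_CE = 3.2 V > V_CE(sat) ≈ 0.2 V, the transistor is in the active region as assumed.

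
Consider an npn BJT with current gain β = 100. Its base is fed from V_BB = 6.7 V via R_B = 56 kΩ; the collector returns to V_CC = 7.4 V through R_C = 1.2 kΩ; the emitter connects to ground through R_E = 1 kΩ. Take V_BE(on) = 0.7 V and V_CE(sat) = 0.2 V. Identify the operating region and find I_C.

saturation; I_C ≈ 3.3 mA

Assume active: I_B = (6.7 − 0.7)/(56 + 101×1) = 0.0382 mA, I_C = β·I_B = 3.82 mA.
Then V_CE = 7.4 − 3.82×1.2 − 3.86×1 = -1.05 V < 0.2 V — the active assumption fails.
Re-solve with V_CE = 0.2 V. KCL at the emitter: V_E/R_E = (V_BB−0.7−V_E)/R_B + (V_CC−0.2−V_E)/R_C, giving V_E = 3.3 V.
I_C = (V_CC − 0.2 − V_E)/R_C = (7.2 − 3.3)/1.2 = 3.25 mA.
Check: I_B = (6 − 3.3)/56 = 0.0482 mA, and β·I_B = 4.82 mA > I_C, confirming saturation.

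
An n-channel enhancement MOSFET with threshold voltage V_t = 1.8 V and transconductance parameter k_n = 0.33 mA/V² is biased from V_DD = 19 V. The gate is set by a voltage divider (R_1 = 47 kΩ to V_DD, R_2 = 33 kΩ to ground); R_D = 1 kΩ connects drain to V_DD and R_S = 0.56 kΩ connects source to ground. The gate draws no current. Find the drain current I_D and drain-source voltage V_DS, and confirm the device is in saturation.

V_G = V_DD·R_2/(R_1+R_2) = 19×33/80 = 7.84 V.
Assume saturation: I_D = (k_n/2)(V_GS − V_t)² with V_GS = V_G − I_D·R_S = 7.84 − 0.56·I_D.
Substituting gives 0.0517·I_D² − 2.12·I_D + 6.01 = 0, with roots I_D = 3.07 or 37.8 mA.
The root I_D = 37.8 mA gives V_GS = -13.3 V ≤ V_t, so take I_D = 3.07 mA.
Then V_GS = 6.12 V and V_DS = V_DD − I_D(R_D+R_S) = 19 − 3.07×1.56 = 14.2 V.
Saturation requires V_DS ≥ V_GS − V_t = 4.32 V; 14.2 ≥ 4.32 ✓.

I_D ≈ 3.1 mA, V_DS ≈ 14 V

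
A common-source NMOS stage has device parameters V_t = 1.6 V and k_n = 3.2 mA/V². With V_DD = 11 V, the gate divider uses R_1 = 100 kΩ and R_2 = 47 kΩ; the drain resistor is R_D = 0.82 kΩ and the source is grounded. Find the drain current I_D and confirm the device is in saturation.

I_D ≈ 5.9 mA

V_G = V_DD·R_2/(R_1+R_2) = 11×47/147 = 3.52 V. With the source grounded, V_GS = V_G = 3.52 V.
Assume saturation: I_D = (k_n/2)(V_GS − V_t)² = (3.2/2)×(3.52 − 1.6)² = 1.6×1.92² = 5.88 mA.
V_DS = V_DD − I_D·R_D = 11 − 5.88×0.82 = 6.18 V.
Saturation requires V_DS ≥ V_GS − V_t = 1.92 V; 6.18 ≥ 1.92 ✓.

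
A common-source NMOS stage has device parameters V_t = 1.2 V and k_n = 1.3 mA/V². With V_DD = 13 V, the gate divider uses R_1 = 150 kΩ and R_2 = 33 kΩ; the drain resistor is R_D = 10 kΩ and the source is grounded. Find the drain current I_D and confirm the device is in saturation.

V_G = V_DD·R_2/(R_1+R_2) = 13×33/183 = 2.34 V. With the source grounded, V_GS = V_G = 2.34 V.
Assume saturation: I_D = (k_n/2)(V_GS − V_t)² = (1.3/2)×(2.34 − 1.2)² = 0.65×1.14² = 0.851 mA.
V_DS = V_DD − I_D·R_D = 13 − 0.851×10 = 4.49 V.
Saturation requires V_DS ≥ V_GS − V_t = 1.14 V; 4.49 ≥ 1.14 ✓.

I_D ≈ 0.85 mA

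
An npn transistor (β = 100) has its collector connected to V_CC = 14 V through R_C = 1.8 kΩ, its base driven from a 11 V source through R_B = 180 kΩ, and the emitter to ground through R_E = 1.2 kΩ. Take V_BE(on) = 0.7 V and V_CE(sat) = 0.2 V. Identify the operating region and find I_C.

Assume active. Base-emitter loop: I_B = (V_BB − V_BE)/(R_B + (β+1)R_E) = (11 − 0.7)/(180 + 101×1.2) = 0.0342 mA.
I_C = β·I_B = 100×0.0342 = 3.42 mA.
V_CE = V_CC − I_C·R_C − I_E·R_E = 14 − 3.42×1.8 − 3.45×1.2 = 3.7 V > V_CE(sat), so the active-region assumption holds.

active; I_C ≈ 3.4 mA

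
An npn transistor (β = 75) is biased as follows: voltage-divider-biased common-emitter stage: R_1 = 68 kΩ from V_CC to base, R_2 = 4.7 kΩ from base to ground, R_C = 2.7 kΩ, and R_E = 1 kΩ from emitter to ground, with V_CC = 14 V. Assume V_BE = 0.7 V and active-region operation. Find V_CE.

V_CE ≈ 13 V

Thevenize the base divider: V_Th = V_CC·R_2/(R_1+R_2) = 14×4.7/72.7 = 0.905 V, R_Th = R_1‖R_2 = 4.4 kΩ.
Base-emitter loop: V_Th = I_B·R_Th + V_BE + (β+1)I_B·R_E, so I_B = (0.905 − 0.7) / (4.4 + 76×1) = 0.00255 mA.
I_C = β·I_B = 75×0.00255 = 0.191 mA, and I_E = (β+1)I_B = 0.194 mA.
V_CE = V_CC − I_C·R_C − I_E·R_E = 14 − 0.191×2.7 − 0.194×1 = 13.3 V.
V_CE = 13.3 V > 0.2 V confirms active-region operation.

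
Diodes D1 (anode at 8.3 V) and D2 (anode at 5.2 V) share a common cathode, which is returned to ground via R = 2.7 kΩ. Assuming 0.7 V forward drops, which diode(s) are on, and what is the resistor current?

Only D1 conducts; I_R ≈ 2.8 mA

Assume both conduct. Then node N would need to be at both 8.3−0.7 = 7.6 V and 5.2−0.7 = 4.5 V, which is impossible.
Assume only D1 conducts: V_N = 8.3 − 0.7 = 7.6 V, so I_R = 7.6/2.7 = 2.81 mA.
Check D2: its anode-to-cathode voltage is 5.2 − 7.6 = -2.4 V < 0.7 V, so it is off. The assumption is consistent.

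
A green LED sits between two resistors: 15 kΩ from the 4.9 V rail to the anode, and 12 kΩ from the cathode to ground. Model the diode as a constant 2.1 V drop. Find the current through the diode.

I ≈ 0.1 mA

The two resistors are in series with the diode, so KVL gives 4.9 = I·15 + 2.1 + I·12.
I = (4.9 − 2.1) / (15 + 12) kΩ = 2.8 / 27 = 0.104 mA.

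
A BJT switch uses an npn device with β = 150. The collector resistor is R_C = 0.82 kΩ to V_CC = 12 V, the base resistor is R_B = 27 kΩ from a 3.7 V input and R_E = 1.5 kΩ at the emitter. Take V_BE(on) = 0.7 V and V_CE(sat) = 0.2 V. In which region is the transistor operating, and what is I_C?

Assume active. Base-emitter loop: I_B = (V_BB − V_BE)/(R_B + (β+1)R_E) = (3.7 − 0.7)/(27 + 151×1.5) = 0.0118 mA.
I_C = β·I_B = 150×0.0118 = 1.78 mA.
V_CE = V_CC − I_C·R_C − I_E·R_E = 12 − 1.78×0.82 − 1.79×1.5 = 7.86 V > V_CE(sat), so the active-region assumption holds.

active; I_C ≈ 1.8 mA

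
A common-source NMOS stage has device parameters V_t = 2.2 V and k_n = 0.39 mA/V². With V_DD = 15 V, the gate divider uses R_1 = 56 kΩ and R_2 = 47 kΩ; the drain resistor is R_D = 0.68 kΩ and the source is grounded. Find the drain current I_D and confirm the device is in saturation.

I_D ≈ 4.2 mA

V_G = V_DD·R_2/(R_1+R_2) = 15×47/103 = 6.84 V. With the source grounded, V_GS = V_G = 6.84 V.
Assume saturation: I_D = (k_n/2)(V_GS − V_t)² = (0.39/2)×(6.84 − 2.2)² = 0.195×4.64² = 4.21 mA.
V_DS = V_DD − I_D·R_D = 15 − 4.21×0.68 = 12.1 V.
Saturation requires V_DS ≥ V_GS − V_t = 4.64 V; 12.1 ≥ 4.64 ✓.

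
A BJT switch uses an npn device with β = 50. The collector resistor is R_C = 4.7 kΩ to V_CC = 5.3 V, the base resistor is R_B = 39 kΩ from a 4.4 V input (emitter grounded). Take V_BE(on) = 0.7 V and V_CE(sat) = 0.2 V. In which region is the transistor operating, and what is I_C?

Assume active: I_B = (4.4 − 0.7)/39 = 0.0949 mA, giving I_C = β·I_B = 4.74 mA.
But then V_CE = 5.3 − 4.74×4.7 = -17 V < V_CE(sat) = 0.2 V — impossible in the active region.
So the transistor is saturated. With V_CE = 0.2 V, I_C = (V_CC − 0.2)/R_C = 5.1/4.7 = 1.09 mA.
Check: β·I_B = 4.74 mA > I_C = 1.09 mA, confirming saturation.

saturation; I_C ≈ 1.1 mA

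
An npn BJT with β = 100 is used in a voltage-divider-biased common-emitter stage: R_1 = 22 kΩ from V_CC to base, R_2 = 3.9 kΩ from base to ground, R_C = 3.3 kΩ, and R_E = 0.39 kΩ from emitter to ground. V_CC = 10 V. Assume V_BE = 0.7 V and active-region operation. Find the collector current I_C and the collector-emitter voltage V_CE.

Thevenize the base divider: V_Th = V_CC·R_2/(R_1+R_2) = 10×3.9/25.9 = 1.51 V, R_Th = R_1‖R_2 = 3.31 kΩ.
Base-emitter loop: V_Th = I_B·R_Th + V_BE + (β+1)I_B·R_E, so I_B = (1.51 − 0.7) / (3.31 + 101×0.39) = 0.0189 mA.
I_C = β·I_B = 100×0.0189 = 1.89 mA, and I_E = (β+1)I_B = 1.91 mA.
V_CE = V_CC − I_C·R_C − I_E·R_E = 10 − 1.89×3.3 − 1.91×0.39 = 3.03 V.
V_CE = 3.03 V > 0.2 V confirms active-region operation.

I_C ≈ 1.9 mA, V_CE ≈ 3 V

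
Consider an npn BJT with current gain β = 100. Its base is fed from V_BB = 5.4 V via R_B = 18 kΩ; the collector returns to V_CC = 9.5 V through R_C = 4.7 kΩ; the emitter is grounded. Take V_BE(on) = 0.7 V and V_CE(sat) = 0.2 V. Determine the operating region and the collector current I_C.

Assume active: I_B = (5.4 − 0.7)/18 = 0.261 mA, giving I_C = β·I_B = 26.1 mA.
But then V_CE = 9.5 − 26.1×4.7 = -113 V < V_CE(sat) = 0.2 V — impossible in the active region.
So the transistor is saturated. With V_CE = 0.2 V, I_C = (V_CC − 0.2)/R_C = 9.3/4.7 = 1.98 mA.
Check: β·I_B = 26.1 mA > I_C = 1.98 mA, confirming saturation.

saturation; I_C ≈ 2 mA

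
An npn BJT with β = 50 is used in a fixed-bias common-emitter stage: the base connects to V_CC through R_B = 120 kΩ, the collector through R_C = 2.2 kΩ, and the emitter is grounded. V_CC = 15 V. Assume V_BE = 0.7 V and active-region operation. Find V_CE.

V_CE ≈ 1.9 V

Base loop: V_CC = I_B·R_B + V_BE, so I_B = (15 − 0.7)/120 kΩ = 0.119 mA.
In the active region I_C = β·I_B = 50 × 0.119 = 5.96 mA.
Collector loop: V_CE = V_CC − I_C·R_C = 15 − 5.96×2.2 = 1.89 V.
Since V_CE = 1.89 V > V_CE(sat) ≈ 0.2 V, the transistor is in the active region as assumed.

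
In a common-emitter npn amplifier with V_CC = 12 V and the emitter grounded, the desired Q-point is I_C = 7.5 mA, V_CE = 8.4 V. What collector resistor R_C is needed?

R_C ≈ 0.48 kΩ

Collector loop: V_CC = I_C·R_C + V_CE.
R_C = (V_CC − V_CE)/I_C = (12 − 8.4)/7.5 = 0.48 kΩ.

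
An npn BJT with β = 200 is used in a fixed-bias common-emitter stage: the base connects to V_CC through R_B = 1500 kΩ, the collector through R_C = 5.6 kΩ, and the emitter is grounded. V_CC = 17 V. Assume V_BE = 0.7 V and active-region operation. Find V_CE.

Base loop: V_CC = I_B·R_B + V_BE, so I_B = (17 − 0.7)/1500 kΩ = 0.0109 mA.
In the active region I_C = β·I_B = 200 × 0.0109 = 2.17 mA.
Collector loop: V_CE = V_CC − I_C·R_C = 17 − 2.17×5.6 = 4.83 V.
Since V_CE = 4.83 V > V_CE(sat) ≈ 0.2 V, the transistor is in the active region as assumed.

V_CE ≈ 4.8 V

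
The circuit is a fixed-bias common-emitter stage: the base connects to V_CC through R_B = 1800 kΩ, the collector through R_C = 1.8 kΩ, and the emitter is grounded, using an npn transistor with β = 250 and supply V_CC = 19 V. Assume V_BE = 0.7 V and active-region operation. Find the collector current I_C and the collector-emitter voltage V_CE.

Base loop: V_CC = I_B·R_B + V_BE, so I_B = (19 − 0.7)/1800 kΩ = 0.0102 mA.
In the active region I_C = β·I_B = 250 × 0.0102 = 2.54 mA.
Collector loop: V_CE = V_CC − I_C·R_C = 19 − 2.54×1.8 = 14.4 V.
Since V_CE = 14.4 V > V_CE(sat) ≈ 0.2 V, the transistor is in the active region as assumed.

I_C ≈ 2.5 mA, V_CE ≈ 14 V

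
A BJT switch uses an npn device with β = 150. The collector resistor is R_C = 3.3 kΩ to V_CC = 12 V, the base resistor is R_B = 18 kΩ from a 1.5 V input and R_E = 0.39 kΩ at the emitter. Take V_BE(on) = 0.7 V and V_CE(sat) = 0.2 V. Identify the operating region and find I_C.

Assume active. Base-emitter loop: I_B = (V_BB − V_BE)/(R_B + (β+1)R_E) = (1.5 − 0.7)/(18 + 151×0.39) = 0.0104 mA.
I_C = β·I_B = 150×0.0104 = 1.56 mA.
V_CE = V_CC − I_C·R_C − I_E·R_E = 12 − 1.56×3.3 − 1.57×0.39 = 6.24 V > V_CE(sat), so the active-region assumption holds.

active; I_C ≈ 1.6 mA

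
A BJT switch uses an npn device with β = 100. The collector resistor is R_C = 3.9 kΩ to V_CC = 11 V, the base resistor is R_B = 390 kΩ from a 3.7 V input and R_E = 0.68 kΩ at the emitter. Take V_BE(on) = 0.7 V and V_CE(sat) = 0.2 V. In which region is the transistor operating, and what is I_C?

active; I_C ≈ 0.65 mA

Assume active. Base-emitter loop: I_B = (V_BB − V_BE)/(R_B + (β+1)R_E) = (3.7 − 0.7)/(390 + 101×0.68) = 0.00654 mA.
I_C = β·I_B = 100×0.00654 = 0.654 mA.
V_CE = V_CC − I_C·R_C − I_E·R_E = 11 − 0.654×3.9 − 0.661×0.68 = 8 V > V_CE(sat), so the active-region assumption holds.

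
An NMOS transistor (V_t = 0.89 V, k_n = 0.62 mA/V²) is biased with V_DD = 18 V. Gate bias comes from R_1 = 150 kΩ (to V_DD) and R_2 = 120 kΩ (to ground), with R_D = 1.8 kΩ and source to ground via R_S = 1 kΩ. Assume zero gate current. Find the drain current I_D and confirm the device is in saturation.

I_D ≈ 3.7 mA

V_G = V_DD·R_2/(R_1+R_2) = 18×120/270 = 8 V.
Assume saturation: I_D = (k_n/2)(V_GS − V_t)² with V_GS = V_G − I_D·R_S = 8 − 1·I_D.
Substituting gives 0.31·I_D² − 5.41·I_D + 15.7 = 0, with roots I_D = 3.67 or 13.8 mA.
The root I_D = 13.8 mA gives V_GS = -5.78 V ≤ V_t, so take I_D = 3.67 mA.
Then V_GS = 4.33 V and V_DS = V_DD − I_D(R_D+R_S) = 18 − 3.67×2.8 = 7.73 V.
Saturation requires V_DS ≥ V_GS − V_t = 3.44 V; 7.73 ≥ 3.44 ✓.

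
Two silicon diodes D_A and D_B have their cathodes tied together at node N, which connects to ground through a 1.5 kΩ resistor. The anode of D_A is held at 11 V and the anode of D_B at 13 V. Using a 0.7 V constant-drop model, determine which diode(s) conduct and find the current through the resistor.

Only D_B conducts; I_R ≈ 8.2 mA

Assume both conduct. Then node N would need to be at both 11−0.7 = 10.3 V and 13−0.7 = 12.3 V, which is impossible.
Assume only D_B conducts: V_N = 13 − 0.7 = 12.3 V, so I_R = 12.3/1.5 = 8.2 mA.
Check D_A: its anode-to-cathode voltage is 11 − 12.3 = -1.3 V < 0.7 V, so it is off. The assumption is consistent.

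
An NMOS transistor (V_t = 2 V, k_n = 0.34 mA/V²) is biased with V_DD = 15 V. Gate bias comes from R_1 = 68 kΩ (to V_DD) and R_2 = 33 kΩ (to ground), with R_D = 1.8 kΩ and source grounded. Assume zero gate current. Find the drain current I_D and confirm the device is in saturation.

I_D ≈ 1.4 mA

V_G = V_DD·R_2/(R_1+R_2) = 15×33/101 = 4.9 V. With the source grounded, V_GS = V_G = 4.9 V.
Assume saturation: I_D = (k_n/2)(V_GS − V_t)² = (0.34/2)×(4.9 − 2)² = 0.17×2.9² = 1.43 mA.
V_DS = V_DD − I_D·R_D = 15 − 1.43×1.8 = 12.4 V.
Saturation requires V_DS ≥ V_GS − V_t = 2.9 V; 12.4 ≥ 2.9 ✓.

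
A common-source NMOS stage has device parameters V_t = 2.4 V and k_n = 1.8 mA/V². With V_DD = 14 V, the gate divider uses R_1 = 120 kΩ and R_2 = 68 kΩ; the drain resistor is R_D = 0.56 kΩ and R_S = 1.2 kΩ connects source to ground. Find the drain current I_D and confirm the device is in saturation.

V_G = V_DD·R_2/(R_1+R_2) = 14×68/188 = 5.06 V.
Assume saturation: I_D = (k_n/2)(V_GS − V_t)² with V_GS = V_G − I_D·R_S = 5.06 − 1.2·I_D.
Substituting gives 1.3·I_D² − 6.75·I_D + 6.39 = 0, with roots I_D = 1.24 or 3.97 mA.
The root I_D = 3.97 mA gives V_GS = 0.3 V ≤ V_t, so take I_D = 1.24 mA.
Then V_GS = 3.57 V and V_DS = V_DD − I_D(R_D+R_S) = 14 − 1.24×1.76 = 11.8 V.
Saturation requires V_DS ≥ V_GS − V_t = 1.17 V; 11.8 ≥ 1.17 ✓.

I_D ≈ 1.2 mA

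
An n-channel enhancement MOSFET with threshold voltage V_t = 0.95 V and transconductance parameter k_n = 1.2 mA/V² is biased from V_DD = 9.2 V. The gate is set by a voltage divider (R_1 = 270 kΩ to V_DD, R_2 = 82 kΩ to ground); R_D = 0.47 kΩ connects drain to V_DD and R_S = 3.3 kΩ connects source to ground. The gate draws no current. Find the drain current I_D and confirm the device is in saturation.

I_D ≈ 0.19 mA

V_G = V_DD·R_2/(R_1+R_2) = 9.2×82/352 = 2.14 V.
Assume saturation: I_D = (k_n/2)(V_GS − V_t)² with V_GS = V_G − I_D·R_S = 2.14 − 3.3·I_D.
Substituting gives 6.53·I_D² − 5.72·I_D + 0.854 = 0, with roots I_D = 0.191 or 0.685 mA.
The root I_D = 0.685 mA gives V_GS = -0.119 V ≤ V_t, so take I_D = 0.191 mA.
Then V_GS = 1.51 V and V_DS = V_DD − I_D(R_D+R_S) = 9.2 − 0.191×3.77 = 8.48 V.
Saturation requires V_DS ≥ V_GS − V_t = 0.564 V; 8.48 ≥ 0.564 ✓.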